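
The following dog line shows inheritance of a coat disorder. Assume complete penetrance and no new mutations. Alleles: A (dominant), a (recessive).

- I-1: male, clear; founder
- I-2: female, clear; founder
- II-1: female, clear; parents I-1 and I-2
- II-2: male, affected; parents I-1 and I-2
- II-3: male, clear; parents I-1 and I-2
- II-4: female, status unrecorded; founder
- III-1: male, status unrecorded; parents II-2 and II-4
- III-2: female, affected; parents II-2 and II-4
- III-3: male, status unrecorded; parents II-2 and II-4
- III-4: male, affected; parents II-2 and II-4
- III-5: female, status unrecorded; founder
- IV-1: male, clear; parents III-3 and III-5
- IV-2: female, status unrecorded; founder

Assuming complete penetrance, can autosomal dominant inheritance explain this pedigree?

Under autosomal dominant, II-2 (affected, male) cannot arise from I-1 (clear) × I-2 (clear).

No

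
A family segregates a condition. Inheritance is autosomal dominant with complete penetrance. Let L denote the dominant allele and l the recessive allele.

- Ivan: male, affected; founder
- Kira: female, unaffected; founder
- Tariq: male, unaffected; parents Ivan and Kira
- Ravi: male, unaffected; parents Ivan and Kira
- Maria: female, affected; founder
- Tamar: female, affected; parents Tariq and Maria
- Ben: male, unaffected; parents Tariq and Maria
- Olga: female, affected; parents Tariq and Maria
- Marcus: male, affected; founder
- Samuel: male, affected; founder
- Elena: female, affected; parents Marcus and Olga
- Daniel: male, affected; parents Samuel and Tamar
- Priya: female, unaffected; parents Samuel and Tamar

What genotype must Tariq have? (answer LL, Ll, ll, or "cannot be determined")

Tariq is unaffected, so Tariq is ll.

ll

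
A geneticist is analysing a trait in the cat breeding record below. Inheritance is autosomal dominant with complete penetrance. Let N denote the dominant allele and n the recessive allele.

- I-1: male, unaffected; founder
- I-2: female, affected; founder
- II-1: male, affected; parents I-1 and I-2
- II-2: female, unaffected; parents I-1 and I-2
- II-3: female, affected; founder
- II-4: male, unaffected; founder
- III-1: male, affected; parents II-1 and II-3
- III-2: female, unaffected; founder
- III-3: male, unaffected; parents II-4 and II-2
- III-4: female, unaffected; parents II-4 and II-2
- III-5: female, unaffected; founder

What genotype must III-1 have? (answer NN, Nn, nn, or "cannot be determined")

III-1's phenotype allows NN or Nn, and no parent or child forces a single allele at both positions; consistent genotype assignments exist with III-1 as NN or Nn.

cannot be determined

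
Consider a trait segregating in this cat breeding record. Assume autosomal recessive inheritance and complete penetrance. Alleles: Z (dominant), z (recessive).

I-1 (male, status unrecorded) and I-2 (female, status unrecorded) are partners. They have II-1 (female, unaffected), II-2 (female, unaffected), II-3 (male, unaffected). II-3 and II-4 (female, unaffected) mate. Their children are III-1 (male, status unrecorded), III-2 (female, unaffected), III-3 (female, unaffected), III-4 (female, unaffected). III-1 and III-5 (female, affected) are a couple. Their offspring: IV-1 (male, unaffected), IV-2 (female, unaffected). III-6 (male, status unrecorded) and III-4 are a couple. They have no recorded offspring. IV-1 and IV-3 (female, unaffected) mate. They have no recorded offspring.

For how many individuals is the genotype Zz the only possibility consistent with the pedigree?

2

Obligate heterozygotes: IV-1 is unaffected so carries Z and received z from III-5 (zz), so IV-1 is Zz; IV-2 is unaffected so carries Z and received z from III-5 (zz), so IV-2 is Zz.
Every other individual is either homozygous by phenotype or has at least one consistent homozygous assignment, so the count is 2.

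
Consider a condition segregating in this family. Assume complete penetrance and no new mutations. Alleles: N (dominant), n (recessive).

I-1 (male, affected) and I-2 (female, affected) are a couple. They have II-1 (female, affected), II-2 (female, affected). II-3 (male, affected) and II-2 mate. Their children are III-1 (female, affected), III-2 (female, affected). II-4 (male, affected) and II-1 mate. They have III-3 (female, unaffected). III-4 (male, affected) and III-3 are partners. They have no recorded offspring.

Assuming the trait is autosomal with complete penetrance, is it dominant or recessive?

dominant

II-4 and II-1 are both affected yet have an unaffected child III-3. Under a recessive model two affected parents are homozygous and every child would be affected, so the trait cannot be recessive.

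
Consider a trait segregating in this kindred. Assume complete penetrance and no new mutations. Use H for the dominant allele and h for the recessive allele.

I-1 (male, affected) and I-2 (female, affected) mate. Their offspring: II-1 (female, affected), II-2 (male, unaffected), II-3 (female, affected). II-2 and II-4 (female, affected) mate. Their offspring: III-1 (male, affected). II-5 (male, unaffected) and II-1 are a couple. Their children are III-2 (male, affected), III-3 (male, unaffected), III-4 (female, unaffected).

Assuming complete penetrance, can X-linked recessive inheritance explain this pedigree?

Under X-linked recessive, II-2 (unaffected, male) cannot arise from I-1 (affected) × I-2 (affected).

No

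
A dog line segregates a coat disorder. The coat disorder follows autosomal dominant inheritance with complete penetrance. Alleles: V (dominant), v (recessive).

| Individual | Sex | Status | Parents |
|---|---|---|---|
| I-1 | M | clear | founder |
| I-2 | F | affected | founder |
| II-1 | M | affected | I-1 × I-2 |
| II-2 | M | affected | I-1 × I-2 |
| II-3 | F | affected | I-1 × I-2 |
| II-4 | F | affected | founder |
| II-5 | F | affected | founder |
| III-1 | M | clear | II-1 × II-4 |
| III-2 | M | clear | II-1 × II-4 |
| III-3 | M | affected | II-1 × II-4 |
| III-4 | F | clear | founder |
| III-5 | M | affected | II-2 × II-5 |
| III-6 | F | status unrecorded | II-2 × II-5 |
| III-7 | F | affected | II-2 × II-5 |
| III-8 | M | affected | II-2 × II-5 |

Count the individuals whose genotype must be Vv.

4

Obligate heterozygotes: II-1 is affected so carries V and received v from I-1 (vv), so II-1 is Vv; II-2 is affected so carries V and received v from I-1 (vv), so II-2 is Vv; II-3 is affected so carries V and received v from I-1 (vv), so II-3 is Vv; II-4 is affected so carries V and passed v to III-1 (vv), so II-4 is Vv.
Every other individual is either homozygous by phenotype or has at least one consistent homozygous assignment, so the count is 4.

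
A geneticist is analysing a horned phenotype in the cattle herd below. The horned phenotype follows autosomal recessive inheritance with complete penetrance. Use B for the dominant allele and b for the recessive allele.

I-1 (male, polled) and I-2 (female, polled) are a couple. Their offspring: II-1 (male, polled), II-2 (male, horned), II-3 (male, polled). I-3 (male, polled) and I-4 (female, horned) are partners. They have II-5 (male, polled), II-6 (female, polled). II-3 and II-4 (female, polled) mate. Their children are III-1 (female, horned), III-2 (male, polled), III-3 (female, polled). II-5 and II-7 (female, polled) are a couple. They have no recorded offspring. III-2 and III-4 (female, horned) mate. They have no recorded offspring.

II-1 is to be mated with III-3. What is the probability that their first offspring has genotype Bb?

4/9

I-1 is polled so carries B and passed b to II-2 (bb), so I-1 is Bb.
I-2 is polled so carries B and passed b to II-2 (bb), so I-2 is Bb.
II-1 is a polled offspring of I-1 (Bb) × I-2 (Bb), whose cross gives 1/4 BB : 1/2 Bb : 1/4 bb; conditioning on being polled, II-1 is BB with probability 1/3, Bb with probability 2/3.
II-3 is polled so carries B and passed b to III-1 (bb), so II-3 is Bb.
II-4 is polled so carries B and passed b to III-1 (bb), so II-4 is Bb.
III-3 is a polled offspring of II-3 (Bb) × II-4 (Bb), whose cross gives 1/4 BB : 1/2 Bb : 1/4 bb; conditioning on being polled, III-3 is BB with probability 1/3, Bb with probability 2/3.
Summing over parental genotype combinations, P(offspring has genotype Bb) = 2/9·1/2 + 2/9·1/2 + 4/9·1/2 = 4/9.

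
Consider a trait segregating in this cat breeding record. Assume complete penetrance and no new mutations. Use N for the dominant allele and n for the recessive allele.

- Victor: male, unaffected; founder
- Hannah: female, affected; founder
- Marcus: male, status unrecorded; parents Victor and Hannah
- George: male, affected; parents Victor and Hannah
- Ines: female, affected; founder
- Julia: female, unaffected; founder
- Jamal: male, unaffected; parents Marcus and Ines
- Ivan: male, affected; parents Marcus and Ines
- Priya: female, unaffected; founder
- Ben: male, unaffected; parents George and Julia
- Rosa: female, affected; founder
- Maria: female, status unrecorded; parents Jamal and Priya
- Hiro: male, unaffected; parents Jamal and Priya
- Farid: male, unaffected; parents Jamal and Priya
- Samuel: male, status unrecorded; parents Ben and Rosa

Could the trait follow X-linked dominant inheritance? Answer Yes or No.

A consistent assignment under X-linked dominant exists: Victor X^n Y, Hannah X^N X^N, Marcus X^N Y, George X^N Y, Ines X^N X^n, Julia X^n X^n, Jamal X^n Y, Ivan X^N Y, Priya X^n X^n, Ben X^n Y, Rosa X^N X^N, Maria X^n X^n, Hiro X^n Y, Farid X^n Y, Samuel X^N Y.
In this assignment every recorded phenotype matches its genotype and every non-founder's genotype is obtainable from its parents' genotypes, so the pedigree is consistent.

Yes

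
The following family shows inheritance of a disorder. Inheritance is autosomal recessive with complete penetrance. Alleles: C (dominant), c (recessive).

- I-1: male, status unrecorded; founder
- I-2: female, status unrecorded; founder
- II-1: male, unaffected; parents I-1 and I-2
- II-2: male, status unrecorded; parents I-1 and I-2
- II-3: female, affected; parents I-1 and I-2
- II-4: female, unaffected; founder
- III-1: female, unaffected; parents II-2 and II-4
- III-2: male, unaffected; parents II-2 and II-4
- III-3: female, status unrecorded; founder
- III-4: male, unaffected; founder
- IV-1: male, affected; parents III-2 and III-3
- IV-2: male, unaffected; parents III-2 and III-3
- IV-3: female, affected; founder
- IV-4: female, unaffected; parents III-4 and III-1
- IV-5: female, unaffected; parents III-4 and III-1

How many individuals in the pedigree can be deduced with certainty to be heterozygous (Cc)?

1

Obligate heterozygotes: III-2 is unaffected so carries C and passed c to IV-1 (cc), so III-2 is Cc.
Every other individual is either homozygous by phenotype or has at least one consistent homozygous assignment, so the count is 1.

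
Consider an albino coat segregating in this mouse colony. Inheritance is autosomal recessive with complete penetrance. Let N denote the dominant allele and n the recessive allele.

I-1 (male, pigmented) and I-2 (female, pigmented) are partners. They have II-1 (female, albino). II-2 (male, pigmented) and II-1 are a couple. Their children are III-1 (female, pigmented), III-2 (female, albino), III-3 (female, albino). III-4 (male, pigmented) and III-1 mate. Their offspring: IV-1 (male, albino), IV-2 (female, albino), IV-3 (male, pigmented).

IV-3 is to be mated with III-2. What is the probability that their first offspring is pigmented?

2/3

III-4 is pigmented so carries N and passed n to IV-1 (nn), so III-4 is Nn.
III-1 is pigmented so carries N and received n from II-1 (nn), so III-1 is Nn.
IV-3 is a pigmented offspring of III-4 (Nn) × III-1 (Nn), whose cross gives 1/4 NN : 1/2 Nn : 1/4 nn; conditioning on being pigmented, IV-3 is NN with probability 1/3, Nn with probability 2/3.
III-2 is albino, so III-2 is nn.
Summing over parental genotype combinations, P(offspring is pigmented) = 1/3·1 + 2/3·1/2 = 2/3.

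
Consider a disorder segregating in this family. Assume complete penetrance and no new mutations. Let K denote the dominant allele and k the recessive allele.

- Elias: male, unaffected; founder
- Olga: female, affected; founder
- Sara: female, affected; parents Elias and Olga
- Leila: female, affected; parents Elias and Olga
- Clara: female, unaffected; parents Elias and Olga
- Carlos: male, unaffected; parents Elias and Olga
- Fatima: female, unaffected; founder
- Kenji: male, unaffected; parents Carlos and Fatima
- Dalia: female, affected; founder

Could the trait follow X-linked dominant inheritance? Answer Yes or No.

A consistent assignment under X-linked dominant exists: Elias X^k Y, Olga X^K X^k, Sara X^K X^k, Leila X^K X^k, Clara X^k X^k, Carlos X^k Y, Fatima X^k X^k, Kenji X^k Y, Dalia X^K X^K.
In this assignment every recorded phenotype matches its genotype and every non-founder's genotype is obtainable from its parents' genotypes, so the pedigree is consistent.

Yes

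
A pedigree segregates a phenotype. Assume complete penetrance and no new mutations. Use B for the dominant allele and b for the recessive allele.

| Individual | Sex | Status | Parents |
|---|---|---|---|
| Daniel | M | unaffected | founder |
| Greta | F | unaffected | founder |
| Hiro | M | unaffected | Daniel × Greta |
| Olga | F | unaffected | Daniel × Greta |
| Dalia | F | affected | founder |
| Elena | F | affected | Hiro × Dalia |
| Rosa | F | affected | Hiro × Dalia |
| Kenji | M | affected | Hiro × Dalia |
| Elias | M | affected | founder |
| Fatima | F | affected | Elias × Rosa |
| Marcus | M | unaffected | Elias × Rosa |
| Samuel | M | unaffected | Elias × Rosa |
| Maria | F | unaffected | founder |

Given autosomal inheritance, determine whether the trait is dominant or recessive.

dominant

Elias and Rosa are both affected yet have an unaffected child Marcus. Under a recessive model two affected parents are homozygous and every child would be affected, so the trait cannot be recessive.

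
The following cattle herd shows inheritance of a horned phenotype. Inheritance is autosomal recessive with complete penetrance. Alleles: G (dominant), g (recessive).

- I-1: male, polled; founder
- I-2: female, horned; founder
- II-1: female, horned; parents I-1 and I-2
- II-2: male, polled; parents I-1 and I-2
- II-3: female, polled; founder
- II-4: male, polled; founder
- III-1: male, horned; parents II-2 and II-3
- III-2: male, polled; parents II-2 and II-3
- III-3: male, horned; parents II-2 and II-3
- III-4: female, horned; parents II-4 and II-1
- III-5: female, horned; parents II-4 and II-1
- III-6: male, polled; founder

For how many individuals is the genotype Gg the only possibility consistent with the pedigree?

Obligate heterozygotes: I-1 is polled so carries G and passed g to II-1 (gg), so I-1 is Gg; II-2 is polled so carries G and received g from I-2 (gg), so II-2 is Gg; II-3 is polled so carries G and passed g to III-1 (gg), so II-3 is Gg; II-4 is polled so carries G and passed g to III-4 (gg), so II-4 is Gg.
Every other individual is either homozygous by phenotype or has at least one consistent homozygous assignment, so the count is 4.

4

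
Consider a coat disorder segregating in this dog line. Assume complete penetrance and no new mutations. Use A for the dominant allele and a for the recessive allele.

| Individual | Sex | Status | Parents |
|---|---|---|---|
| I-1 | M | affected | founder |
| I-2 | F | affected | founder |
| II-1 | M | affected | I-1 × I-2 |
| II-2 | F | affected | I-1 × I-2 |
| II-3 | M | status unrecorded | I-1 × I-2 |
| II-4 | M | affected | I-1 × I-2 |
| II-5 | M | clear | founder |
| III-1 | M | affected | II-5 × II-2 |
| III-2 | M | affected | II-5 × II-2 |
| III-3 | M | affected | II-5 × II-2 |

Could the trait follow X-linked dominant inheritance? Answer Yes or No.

Yes

A consistent assignment under X-linked dominant exists: I-1 X^A Y, I-2 X^A X^A, II-1 X^A Y, II-2 X^A X^A, II-3 X^A Y, II-4 X^A Y, II-5 X^a Y, III-1 X^A Y, III-2 X^A Y, III-3 X^A Y.
In this assignment every recorded phenotype matches its genotype and every non-founder's genotype is obtainable from its parents' genotypes, so the pedigree is consistent.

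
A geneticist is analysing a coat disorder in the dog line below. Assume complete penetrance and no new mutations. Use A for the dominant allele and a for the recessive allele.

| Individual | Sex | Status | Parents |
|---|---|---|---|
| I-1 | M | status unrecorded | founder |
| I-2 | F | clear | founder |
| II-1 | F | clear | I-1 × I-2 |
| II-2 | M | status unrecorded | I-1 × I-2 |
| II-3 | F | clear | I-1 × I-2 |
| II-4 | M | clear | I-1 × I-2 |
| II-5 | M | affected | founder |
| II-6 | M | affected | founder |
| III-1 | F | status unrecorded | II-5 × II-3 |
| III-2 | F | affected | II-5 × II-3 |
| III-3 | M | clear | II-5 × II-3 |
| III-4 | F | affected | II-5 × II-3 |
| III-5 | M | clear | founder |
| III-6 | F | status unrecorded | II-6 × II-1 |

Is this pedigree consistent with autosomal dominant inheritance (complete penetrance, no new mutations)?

Yes

A consistent assignment under autosomal dominant exists: I-1 Aa, I-2 aa, II-1 aa, II-2 Aa, II-3 aa, II-4 aa, II-5 Aa, II-6 AA, III-1 Aa, III-2 Aa, III-3 aa, III-4 Aa, III-5 aa, III-6 Aa.
In this assignment every recorded phenotype matches its genotype and every non-founder's genotype is obtainable from its parents' genotypes, so the pedigree is consistent.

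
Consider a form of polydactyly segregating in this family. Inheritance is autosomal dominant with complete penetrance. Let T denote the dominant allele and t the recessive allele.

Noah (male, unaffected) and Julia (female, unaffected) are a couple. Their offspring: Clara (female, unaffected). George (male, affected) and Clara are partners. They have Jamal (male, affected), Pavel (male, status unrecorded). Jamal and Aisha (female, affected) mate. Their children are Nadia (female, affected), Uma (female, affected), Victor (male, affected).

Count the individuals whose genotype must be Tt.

Obligate heterozygotes: Jamal is affected so carries T and received t from Clara (tt), so Jamal is Tt.
Every other individual is either homozygous by phenotype or has at least one consistent homozygous assignment, so the count is 1.

1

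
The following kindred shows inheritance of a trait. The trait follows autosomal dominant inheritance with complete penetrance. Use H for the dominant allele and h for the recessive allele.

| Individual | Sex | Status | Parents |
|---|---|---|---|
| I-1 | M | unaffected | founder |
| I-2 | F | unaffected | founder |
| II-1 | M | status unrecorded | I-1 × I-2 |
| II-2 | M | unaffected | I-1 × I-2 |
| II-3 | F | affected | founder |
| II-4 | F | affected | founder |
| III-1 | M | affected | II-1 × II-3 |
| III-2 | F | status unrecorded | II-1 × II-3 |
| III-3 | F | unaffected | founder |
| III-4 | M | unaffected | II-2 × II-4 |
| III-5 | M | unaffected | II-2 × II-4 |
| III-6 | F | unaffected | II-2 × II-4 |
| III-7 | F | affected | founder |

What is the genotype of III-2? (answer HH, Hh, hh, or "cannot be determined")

III-2's phenotype is unrecorded, and no parent or child forces a single allele at both positions; consistent genotype assignments exist with III-2 as Hh or hh.

cannot be determined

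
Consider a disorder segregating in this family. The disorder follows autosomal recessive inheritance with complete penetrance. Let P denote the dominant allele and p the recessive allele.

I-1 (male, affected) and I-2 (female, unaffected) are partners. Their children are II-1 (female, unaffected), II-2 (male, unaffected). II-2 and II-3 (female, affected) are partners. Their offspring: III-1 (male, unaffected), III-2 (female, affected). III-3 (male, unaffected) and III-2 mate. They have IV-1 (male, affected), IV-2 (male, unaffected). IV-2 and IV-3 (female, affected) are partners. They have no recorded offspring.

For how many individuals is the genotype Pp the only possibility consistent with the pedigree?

5

Obligate heterozygotes: II-1 is unaffected so carries P and received p from I-1 (pp), so II-1 is Pp; II-2 is unaffected so carries P and received p from I-1 (pp), so II-2 is Pp; III-1 is unaffected so carries P and received p from II-3 (pp), so III-1 is Pp; III-3 is unaffected so carries P and passed p to IV-1 (pp), so III-3 is Pp; IV-2 is unaffected so carries P and received p from III-2 (pp), so IV-2 is Pp.
Every other individual is either homozygous by phenotype or has at least one consistent homozygous assignment, so the count is 5.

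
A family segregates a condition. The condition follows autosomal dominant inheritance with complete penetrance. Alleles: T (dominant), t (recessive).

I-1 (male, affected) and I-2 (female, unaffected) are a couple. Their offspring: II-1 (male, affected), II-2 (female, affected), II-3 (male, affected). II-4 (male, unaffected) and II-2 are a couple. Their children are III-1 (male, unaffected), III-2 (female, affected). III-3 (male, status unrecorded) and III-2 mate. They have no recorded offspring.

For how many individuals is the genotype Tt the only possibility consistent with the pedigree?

Obligate heterozygotes: II-1 is affected so carries T and received t from I-2 (tt), so II-1 is Tt; II-2 is affected so carries T and received t from I-2 (tt), so II-2 is Tt; II-3 is affected so carries T and received t from I-2 (tt), so II-3 is Tt; III-2 is affected so carries T and received t from II-4 (tt), so III-2 is Tt.
Every other individual is either homozygous by phenotype or has at least one consistent homozygous assignment, so the count is 4.

4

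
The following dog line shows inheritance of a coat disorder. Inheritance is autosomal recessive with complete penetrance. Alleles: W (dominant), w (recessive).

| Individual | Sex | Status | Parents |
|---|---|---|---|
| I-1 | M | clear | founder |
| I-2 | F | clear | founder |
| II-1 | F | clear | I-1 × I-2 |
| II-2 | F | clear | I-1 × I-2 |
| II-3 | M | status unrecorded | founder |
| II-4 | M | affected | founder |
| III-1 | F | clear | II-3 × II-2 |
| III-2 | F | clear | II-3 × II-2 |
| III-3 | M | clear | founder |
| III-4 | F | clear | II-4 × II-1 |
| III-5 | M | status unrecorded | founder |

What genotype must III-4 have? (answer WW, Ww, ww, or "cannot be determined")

Ww

From phenotype alone, III-4 is WW or Ww.
III-4 is clear so carries W and received w from II-4 (ww), so III-4 is Ww.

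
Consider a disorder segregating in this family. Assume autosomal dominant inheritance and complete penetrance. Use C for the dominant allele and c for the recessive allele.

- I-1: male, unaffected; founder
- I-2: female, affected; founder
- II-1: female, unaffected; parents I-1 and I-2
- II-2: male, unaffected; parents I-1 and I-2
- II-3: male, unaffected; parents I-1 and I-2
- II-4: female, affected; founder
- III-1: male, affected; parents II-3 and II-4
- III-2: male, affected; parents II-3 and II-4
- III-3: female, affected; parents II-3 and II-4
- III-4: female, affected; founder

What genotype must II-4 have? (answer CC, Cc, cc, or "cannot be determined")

cannot be determined

II-4's phenotype allows CC or Cc, and no parent or child forces a single allele at both positions; consistent genotype assignments exist with II-4 as CC or Cc.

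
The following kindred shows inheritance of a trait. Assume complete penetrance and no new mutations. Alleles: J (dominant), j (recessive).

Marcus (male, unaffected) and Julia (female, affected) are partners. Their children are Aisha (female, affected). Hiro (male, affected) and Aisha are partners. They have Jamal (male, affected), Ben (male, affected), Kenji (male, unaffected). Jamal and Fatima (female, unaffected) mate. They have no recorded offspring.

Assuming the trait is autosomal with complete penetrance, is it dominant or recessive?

dominant

Hiro and Aisha are both affected yet have an unaffected child Kenji. Under a recessive model two affected parents are homozygous and every child would be affected, so the trait cannot be recessive.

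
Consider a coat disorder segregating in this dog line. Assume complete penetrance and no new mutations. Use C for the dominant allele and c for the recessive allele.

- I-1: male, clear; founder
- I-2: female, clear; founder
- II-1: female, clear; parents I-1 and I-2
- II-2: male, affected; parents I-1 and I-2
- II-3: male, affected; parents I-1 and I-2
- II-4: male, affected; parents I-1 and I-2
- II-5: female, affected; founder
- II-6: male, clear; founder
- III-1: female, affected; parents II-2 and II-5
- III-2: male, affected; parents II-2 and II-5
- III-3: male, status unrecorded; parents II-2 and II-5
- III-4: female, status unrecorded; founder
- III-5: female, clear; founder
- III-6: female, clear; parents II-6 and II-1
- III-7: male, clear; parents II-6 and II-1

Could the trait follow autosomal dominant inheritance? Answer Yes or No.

Under autosomal dominant, II-2 (affected, male) cannot arise from I-1 (clear) × I-2 (clear).

No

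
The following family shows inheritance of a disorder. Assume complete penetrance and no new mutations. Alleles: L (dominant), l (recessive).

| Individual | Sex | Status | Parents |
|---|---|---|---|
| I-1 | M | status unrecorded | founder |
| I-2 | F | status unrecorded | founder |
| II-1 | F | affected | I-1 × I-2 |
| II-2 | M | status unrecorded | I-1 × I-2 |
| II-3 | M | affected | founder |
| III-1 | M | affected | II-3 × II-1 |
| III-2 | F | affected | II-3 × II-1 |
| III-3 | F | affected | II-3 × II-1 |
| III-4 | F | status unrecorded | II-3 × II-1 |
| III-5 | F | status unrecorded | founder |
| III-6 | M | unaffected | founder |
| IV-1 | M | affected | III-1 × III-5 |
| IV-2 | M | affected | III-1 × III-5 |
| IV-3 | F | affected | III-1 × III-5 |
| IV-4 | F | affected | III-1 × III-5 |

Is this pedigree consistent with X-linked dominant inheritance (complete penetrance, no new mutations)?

Yes

A consistent assignment under X-linked dominant exists: I-1 X^L Y, I-2 X^L X^L, II-1 X^L X^L, II-2 X^L Y, II-3 X^L Y, III-1 X^L Y, III-2 X^L X^L, III-3 X^L X^L, III-4 X^L X^L, III-5 X^L X^L, III-6 X^l Y, IV-1 X^L Y, IV-2 X^L Y, IV-3 X^L X^L, IV-4 X^L X^L.
In this assignment every recorded phenotype matches its genotype and every non-founder's genotype is obtainable from its parents' genotypes, so the pedigree is consistent.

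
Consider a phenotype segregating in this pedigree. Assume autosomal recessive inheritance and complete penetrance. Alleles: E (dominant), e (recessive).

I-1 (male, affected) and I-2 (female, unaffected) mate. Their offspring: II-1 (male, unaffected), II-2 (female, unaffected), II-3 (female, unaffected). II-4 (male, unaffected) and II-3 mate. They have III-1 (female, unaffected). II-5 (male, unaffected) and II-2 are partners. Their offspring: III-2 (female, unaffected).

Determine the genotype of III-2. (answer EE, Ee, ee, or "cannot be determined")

cannot be determined

III-2's phenotype allows EE or Ee, and no parent or child forces a single allele at both positions; consistent genotype assignments exist with III-2 as EE or Ee.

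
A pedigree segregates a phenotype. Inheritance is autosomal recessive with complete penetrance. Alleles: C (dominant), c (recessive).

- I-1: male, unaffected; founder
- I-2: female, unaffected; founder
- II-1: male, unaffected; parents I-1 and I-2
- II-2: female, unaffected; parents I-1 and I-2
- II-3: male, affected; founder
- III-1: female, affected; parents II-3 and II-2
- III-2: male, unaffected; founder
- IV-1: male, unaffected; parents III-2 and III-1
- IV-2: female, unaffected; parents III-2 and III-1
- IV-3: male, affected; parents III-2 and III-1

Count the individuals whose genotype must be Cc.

4

Obligate heterozygotes: II-2 is unaffected so carries C and passed c to III-1 (cc), so II-2 is Cc; III-2 is unaffected so carries C and passed c to IV-3 (cc), so III-2 is Cc; IV-1 is unaffected so carries C and received c from III-1 (cc), so IV-1 is Cc; IV-2 is unaffected so carries C and received c from III-1 (cc), so IV-2 is Cc.
Every other individual is either homozygous by phenotype or has at least one consistent homozygous assignment, so the count is 4.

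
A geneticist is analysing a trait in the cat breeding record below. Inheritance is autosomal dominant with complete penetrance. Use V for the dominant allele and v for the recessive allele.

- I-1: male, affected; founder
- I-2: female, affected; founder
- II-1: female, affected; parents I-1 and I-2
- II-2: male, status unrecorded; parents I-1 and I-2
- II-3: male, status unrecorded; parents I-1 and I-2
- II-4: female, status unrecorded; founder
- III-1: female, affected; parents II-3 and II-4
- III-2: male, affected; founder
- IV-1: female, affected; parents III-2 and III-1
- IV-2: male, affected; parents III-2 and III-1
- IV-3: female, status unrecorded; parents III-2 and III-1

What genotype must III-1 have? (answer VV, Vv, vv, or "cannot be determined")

cannot be determined

III-1's phenotype allows VV or Vv, and no parent or child forces a single allele at both positions; consistent genotype assignments exist with III-1 as VV or Vv.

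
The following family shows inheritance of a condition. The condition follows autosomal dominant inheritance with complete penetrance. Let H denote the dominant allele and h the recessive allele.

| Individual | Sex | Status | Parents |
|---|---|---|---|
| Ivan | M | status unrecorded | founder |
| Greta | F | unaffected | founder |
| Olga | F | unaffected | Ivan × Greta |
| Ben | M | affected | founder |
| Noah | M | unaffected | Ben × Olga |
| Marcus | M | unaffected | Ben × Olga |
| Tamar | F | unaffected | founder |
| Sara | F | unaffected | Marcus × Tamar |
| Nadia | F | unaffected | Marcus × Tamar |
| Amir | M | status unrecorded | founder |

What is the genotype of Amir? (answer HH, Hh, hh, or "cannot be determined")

Amir's phenotype is unrecorded, and no parent or child forces a single allele at both positions; consistent genotype assignments exist with Amir as HH or Hh or hh.

cannot be determined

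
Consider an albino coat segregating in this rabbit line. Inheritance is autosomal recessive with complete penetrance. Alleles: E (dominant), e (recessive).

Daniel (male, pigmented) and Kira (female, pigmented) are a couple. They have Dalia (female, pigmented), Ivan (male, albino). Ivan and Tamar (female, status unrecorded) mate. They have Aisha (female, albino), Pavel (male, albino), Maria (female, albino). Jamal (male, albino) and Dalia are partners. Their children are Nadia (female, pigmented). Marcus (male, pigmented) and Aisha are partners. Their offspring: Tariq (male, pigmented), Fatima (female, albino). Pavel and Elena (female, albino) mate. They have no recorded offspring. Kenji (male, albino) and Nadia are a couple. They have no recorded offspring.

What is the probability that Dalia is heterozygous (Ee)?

1/2

Daniel is pigmented so carries E and passed e to Ivan (ee), so Daniel is Ee.
Kira is pigmented so carries E and passed e to Ivan (ee), so Kira is Ee.
Their cross gives offspring ratios 1/4 EE : 1/2 Ee : 1/4 ee. Conditioning on Dalia being pigmented, P(Ee) = 1/2 / 3/4 = 2/3 before taking Dalia's own offspring into account.
Jamal is albino, so Jamal is ee.
Now use Dalia's offspring. Probability of each recorded status — pigmented daughter Nadia: 1/2 if Dalia is Ee, 1 if EE.
Bayes: P(Ee) = 2/3·1/2 / (2/3·1/2 + 1/3·1) = 1/2.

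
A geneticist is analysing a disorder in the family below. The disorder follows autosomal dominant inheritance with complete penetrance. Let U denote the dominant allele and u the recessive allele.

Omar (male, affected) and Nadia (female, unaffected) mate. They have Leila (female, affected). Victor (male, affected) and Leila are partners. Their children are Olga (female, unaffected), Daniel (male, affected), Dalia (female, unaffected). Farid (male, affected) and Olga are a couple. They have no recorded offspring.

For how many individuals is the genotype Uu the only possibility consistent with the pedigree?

2

Obligate heterozygotes: Leila is affected so carries U and received u from Nadia (uu), so Leila is Uu; Victor is affected so carries U and passed u to Olga (uu), so Victor is Uu.
Every other individual is either homozygous by phenotype or has at least one consistent homozygous assignment, so the count is 2.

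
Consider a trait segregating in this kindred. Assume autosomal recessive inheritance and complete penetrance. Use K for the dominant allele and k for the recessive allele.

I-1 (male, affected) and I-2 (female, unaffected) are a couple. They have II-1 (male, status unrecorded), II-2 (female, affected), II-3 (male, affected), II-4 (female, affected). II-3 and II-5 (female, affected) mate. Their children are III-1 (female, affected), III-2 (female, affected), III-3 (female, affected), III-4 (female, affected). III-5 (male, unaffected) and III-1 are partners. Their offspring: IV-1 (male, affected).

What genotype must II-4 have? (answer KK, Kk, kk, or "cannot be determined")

II-4 is affected, so II-4 is kk.

kk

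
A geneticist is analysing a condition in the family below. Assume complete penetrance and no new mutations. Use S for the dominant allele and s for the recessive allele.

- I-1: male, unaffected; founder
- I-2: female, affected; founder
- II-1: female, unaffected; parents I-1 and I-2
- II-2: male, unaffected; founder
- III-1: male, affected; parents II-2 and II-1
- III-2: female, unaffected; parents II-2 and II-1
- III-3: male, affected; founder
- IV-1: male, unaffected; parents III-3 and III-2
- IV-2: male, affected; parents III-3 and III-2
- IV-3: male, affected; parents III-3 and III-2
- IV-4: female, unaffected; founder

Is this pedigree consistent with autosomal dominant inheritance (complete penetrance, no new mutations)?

Under autosomal dominant, III-1 (affected, male) cannot arise from II-2 (unaffected) × II-1 (unaffected).

No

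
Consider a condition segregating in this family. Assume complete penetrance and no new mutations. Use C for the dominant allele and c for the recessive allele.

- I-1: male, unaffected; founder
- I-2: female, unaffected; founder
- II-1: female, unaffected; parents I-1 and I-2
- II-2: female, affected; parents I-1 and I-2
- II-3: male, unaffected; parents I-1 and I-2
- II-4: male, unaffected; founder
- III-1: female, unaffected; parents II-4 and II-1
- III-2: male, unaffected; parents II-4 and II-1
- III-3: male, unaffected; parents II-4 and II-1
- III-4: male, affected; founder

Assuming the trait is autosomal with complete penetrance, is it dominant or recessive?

recessive

I-1 and I-2 are both unaffected yet have an affected child II-2. Under dominance, an affected child requires at least one affected parent, so the trait cannot be dominant.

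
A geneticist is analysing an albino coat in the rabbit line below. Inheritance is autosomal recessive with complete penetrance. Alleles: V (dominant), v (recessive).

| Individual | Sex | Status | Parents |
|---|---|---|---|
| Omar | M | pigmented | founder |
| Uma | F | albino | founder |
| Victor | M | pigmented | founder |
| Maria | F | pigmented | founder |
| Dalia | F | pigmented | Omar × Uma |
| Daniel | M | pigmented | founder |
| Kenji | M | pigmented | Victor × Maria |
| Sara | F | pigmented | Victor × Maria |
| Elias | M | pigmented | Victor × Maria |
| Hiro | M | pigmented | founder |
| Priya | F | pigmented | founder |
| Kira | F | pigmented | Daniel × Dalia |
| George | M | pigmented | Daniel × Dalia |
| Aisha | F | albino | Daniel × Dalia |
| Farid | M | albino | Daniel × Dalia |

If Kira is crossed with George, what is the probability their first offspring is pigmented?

Daniel is pigmented so carries V and passed v to Aisha (vv), so Daniel is Vv.
Dalia is pigmented so carries V and received v from Uma (vv), so Dalia is Vv.
Kira is a pigmented offspring of Daniel (Vv) × Dalia (Vv), whose cross gives 1/4 VV : 1/2 Vv : 1/4 vv; conditioning on being pigmented, Kira is VV with probability 1/3, Vv with probability 2/3.
George is a pigmented offspring of Daniel (Vv) × Dalia (Vv), whose cross gives 1/4 VV : 1/2 Vv : 1/4 vv; conditioning on being pigmented, George is VV with probability 1/3, Vv with probability 2/3.
Summing over parental genotype combinations, P(offspring is pigmented) = 1/9·1 + 2/9·1 + 2/9·1 + 4/9·3/4 = 8/9.

8/9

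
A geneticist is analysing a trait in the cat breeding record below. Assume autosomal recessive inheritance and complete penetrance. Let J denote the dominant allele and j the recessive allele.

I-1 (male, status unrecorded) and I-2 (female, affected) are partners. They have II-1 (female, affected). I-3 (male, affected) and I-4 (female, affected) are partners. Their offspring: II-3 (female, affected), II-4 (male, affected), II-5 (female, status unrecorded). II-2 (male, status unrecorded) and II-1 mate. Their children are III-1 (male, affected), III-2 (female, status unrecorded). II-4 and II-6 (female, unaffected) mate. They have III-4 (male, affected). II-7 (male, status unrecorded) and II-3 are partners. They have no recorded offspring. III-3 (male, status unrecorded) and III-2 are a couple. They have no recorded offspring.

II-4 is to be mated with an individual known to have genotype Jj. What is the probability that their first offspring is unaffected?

II-4 is affected, so II-4 is jj.
The cross gives 1/2 Jj : 1/2 jj, so P(offspring is unaffected) = 1/2.

1/2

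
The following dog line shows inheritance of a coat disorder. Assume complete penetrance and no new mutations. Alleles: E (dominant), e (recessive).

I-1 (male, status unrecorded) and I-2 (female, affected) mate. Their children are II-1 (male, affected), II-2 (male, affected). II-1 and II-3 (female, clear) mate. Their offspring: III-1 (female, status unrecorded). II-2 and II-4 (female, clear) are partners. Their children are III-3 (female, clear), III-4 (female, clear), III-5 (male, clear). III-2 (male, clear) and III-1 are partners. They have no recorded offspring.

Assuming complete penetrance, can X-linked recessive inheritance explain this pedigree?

A consistent assignment under X-linked recessive exists: I-1 X^E Y, I-2 X^e X^e, II-1 X^e Y, II-2 X^e Y, II-3 X^E X^E, II-4 X^E X^E, III-1 X^E X^e, III-2 X^E Y, III-3 X^E X^e, III-4 X^E X^e, III-5 X^E Y.
In this assignment every recorded phenotype matches its genotype and every non-founder's genotype is obtainable from its parents' genotypes, so the pedigree is consistent.

Yes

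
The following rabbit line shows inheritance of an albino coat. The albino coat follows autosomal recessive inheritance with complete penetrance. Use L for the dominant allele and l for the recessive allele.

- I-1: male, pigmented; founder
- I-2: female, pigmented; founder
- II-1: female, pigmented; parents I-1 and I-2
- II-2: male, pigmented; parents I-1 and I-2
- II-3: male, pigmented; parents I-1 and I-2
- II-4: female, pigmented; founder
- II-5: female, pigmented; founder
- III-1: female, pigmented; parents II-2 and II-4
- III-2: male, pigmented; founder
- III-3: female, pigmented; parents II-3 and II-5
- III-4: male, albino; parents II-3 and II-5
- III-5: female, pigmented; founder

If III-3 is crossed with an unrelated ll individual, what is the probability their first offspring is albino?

1/3

II-3 is pigmented so carries L and passed l to III-4 (ll), so II-3 is Ll.
II-5 is pigmented so carries L and passed l to III-4 (ll), so II-5 is Ll.
III-3 is a pigmented offspring of II-3 (Ll) × II-5 (Ll), whose cross gives 1/4 LL : 1/2 Ll : 1/4 ll; conditioning on being pigmented, III-3 is LL with probability 1/3, Ll with probability 2/3.
Summing over parental genotype combinations, P(offspring is albino) = 2/3·1/2 = 1/3.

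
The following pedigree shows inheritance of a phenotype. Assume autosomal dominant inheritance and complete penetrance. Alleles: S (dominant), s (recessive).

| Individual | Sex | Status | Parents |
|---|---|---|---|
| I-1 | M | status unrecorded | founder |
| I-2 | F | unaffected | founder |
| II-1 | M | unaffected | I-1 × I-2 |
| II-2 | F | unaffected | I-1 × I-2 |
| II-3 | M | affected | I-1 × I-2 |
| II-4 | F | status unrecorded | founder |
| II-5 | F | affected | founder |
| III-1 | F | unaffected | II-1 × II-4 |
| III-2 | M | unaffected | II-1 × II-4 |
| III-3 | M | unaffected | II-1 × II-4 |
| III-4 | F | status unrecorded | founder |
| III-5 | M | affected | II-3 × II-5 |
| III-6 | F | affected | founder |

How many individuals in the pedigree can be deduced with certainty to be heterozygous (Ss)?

2

Obligate heterozygotes: I-1 passed S to II-3 (Ss, whose s came from I-2) and passed s to II-1 (ss), so I-1 is Ss; II-3 is affected so carries S and received s from I-2 (ss), so II-3 is Ss.
Every other individual is either homozygous by phenotype or has at least one consistent homozygous assignment, so the count is 2.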